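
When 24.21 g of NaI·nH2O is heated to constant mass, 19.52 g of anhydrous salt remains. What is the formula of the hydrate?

NaI·2H2O

Mass of water lost = 24.21 − 19.52 = 4.69 g → 4.69 / 18.02 = 0.2603 mol H2O
Molar mass of NaI = 149.89 g/mol → mol NaI = 19.52 / 149.89 = 0.1302
n = 0.2603 / 0.1302 = 2.00 ≈ 2 → NaI·2H2O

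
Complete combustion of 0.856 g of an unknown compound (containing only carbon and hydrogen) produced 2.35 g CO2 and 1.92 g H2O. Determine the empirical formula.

mol C = 2.35 / 44.01 = 0.05340; mass C = 0.05340 × 12.01 = 0.6413 g
mol H = 2 × (1.92 / 18.02) = 0.2131; mass H = 0.2131 × 1.008 = 0.2148 g
Smallest is C at 0.0534 mol; normalising gives C 1.000, H 3.991
Ratio ≈ 1:4, so the empirical formula is CH4

CH4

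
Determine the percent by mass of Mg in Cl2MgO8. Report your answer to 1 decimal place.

Molar mass = 2(35.45) + 1(24.31) + 8(16.00) = 223.210 g/mol
Mass of Mg per mole = 1 × 24.31 = 24.310 g
% Mg = 24.310 / 223.210 × 100 = 10.9%

10.9%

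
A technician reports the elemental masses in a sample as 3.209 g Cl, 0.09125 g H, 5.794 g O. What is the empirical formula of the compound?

ClHO4

n(Cl) = 3.209/35.45 = 0.09052, n(H) = 0.09125/1.008 = 0.09053, n(O) = 5.794/16.00 = 0.3621
Divide by the smallest (0.09052 mol Cl): Cl 1.000, H 1.000, O 4.000
→ ClHO4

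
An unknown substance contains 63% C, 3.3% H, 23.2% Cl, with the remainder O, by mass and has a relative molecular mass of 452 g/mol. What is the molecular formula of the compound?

C24H15Cl3O3

Assume 100 g: 63 g C, 3.3 g H, 23.2 g Cl, 10.5 g O.
n(C) = 63/12.01 = 5.246, n(H) = 3.3/1.008 = 3.274, n(Cl) = 23.2/35.45 = 0.6544, n(O) = 10.5/16.00 = 0.6562
Smallest is Cl at 0.6544 mol; normalising gives C 8.015, H 5.002, Cl 1.000, O 1.003
Ratio ≈ 8:5:1:1, so the empirical formula is C8H5ClO
Empirical-formula mass = 152.57 g/mol
n = 452 / 152.57 = 2.96 ≈ 3
Molecular formula = (C8H5ClO)×3 = C24H15Cl3O3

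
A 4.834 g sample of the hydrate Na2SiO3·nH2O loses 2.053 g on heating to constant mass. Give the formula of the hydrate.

Na2SiO3·5H2O

Mass of anhydrous Na2SiO3 = 4.834 − 2.053 = 2.781 g
mol H2O = 2.053 / 18.02 = 0.1139
Molar mass of Na2SiO3 = 122.07 g/mol → mol Na2SiO3 = 2.781 / 122.07 = 0.02278
n = 0.1139 / 0.02278 = 5.00 ≈ 5 → Na2SiO3·5H2O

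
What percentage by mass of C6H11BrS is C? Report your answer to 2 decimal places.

Molar mass = 6(12.01) + 11(1.008) + 1(79.90) + 1(32.07) = 195.118 g/mol
Mass of C per mole = 6 × 12.01 = 72.060 g
% C = 72.060 / 195.118 × 100 = 36.93%

36.93%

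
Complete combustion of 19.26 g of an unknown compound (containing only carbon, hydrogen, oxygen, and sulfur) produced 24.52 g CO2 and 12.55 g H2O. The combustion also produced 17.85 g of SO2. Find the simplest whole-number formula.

C4H10OS2

mol C = 24.52 / 44.01 = 0.5571; mass C = 0.5571 × 12.01 = 6.691 g
mol H = 2 × (12.55 / 18.02) = 1.393; mass H = 1.393 × 1.008 = 1.404 g
mol S = 17.85 / 64.07 = 0.2786; mass S = 8.935 g
mass O = 19.26 − (17.03) = 2.230 g → mol O = 0.1394
Ratios (÷ 0.1394): C 3.998, H 9.994, O 1.000, S 1.999
≈ 4:10:1:2 → C4H10OS2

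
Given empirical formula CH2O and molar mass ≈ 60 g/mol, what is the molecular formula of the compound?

Empirical-formula mass = 30.03 g/mol
n = 60 / 30.03 = 2.00 ≈ 2
Molecular formula = (CH2O)2 = C2H4O2

C2H4O2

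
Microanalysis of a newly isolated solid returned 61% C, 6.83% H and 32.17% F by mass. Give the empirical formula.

C3H4F

Assume 100 g: 61 g C, 6.83 g H, 32.17 g F.
C: 61 g ÷ 12.01 g/mol = 5.079 mol
H: 6.83 g ÷ 1.008 g/mol = 6.776 mol
F: 32.17 g ÷ 19.00 g/mol = 1.693 mol
Divide by the smallest (1.693 mol F): C 3.000, H 4.002, F 1.000
→ C3H4F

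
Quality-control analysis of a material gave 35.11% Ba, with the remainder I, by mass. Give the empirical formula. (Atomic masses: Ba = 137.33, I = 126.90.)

Assume 100 g: 35.11 g Ba, 64.89 g I.
n(Ba) = 35.11/137.33 = 0.2557, n(I) = 64.89/126.90 = 0.5113
Smallest is Ba at 0.2557 mol; normalising gives Ba 1.000, I 2.000
≈ 1:2 → BaI2

BaI2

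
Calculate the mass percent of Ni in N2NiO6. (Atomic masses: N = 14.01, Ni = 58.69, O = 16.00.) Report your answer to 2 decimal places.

Molar mass = 2(14.01) + 1(58.69) + 6(16.00) = 182.710 g/mol
Mass of Ni per mole = 1 × 58.69 = 58.690 g
% Ni = 58.690 / 182.710 × 100 = 32.12%

32.12%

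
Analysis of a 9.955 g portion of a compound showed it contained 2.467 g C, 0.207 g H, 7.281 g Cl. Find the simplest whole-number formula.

CHCl

C: 2.467 g ÷ 12.01 g/mol = 0.2054 mol
H: 0.207 g ÷ 1.008 g/mol = 0.2054 mol
Cl: 7.281 g ÷ 35.45 g/mol = 0.2054 mol
Divide by the smallest (0.2054 mol H): C 1.000, H 1.000, Cl 1.000
≈ 1:1:1 → CHCl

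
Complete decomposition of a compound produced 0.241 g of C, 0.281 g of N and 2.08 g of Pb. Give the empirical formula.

C2N2Pb

n(C) = 0.241/12.01 = 0.02007, n(N) = 0.281/14.01 = 0.02006, n(Pb) = 2.08/207.2 = 0.01004
Divide by the smallest (0.01004 mol Pb): C 1.999, N 1.998, Pb 1.000
Ratio ≈ 2:2:1, so the empirical formula is C2N2Pb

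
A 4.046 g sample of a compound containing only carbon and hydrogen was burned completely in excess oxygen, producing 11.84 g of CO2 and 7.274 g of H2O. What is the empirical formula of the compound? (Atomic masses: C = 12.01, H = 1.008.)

mol C = 11.84 / 44.01 = 0.2690; mass C = 0.2690 × 12.01 = 3.231 g
mol H = 2 × (7.274 / 18.02) = 0.8073; mass H = 0.8073 × 1.008 = 0.8138 g
Ratios (÷ 0.269): C 1.000, H 3.001
Ratio ≈ 1:3, so the empirical formula is CH3

CH3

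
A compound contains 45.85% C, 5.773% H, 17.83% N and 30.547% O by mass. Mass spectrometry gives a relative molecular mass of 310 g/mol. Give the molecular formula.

Assume 100 g: 45.85 g C, 5.773 g H, 17.83 g N, 30.547 g O.
C: 45.85 g ÷ 12.01 g/mol = 3.818 mol
H: 5.773 g ÷ 1.008 g/mol = 5.727 mol
N: 17.83 g ÷ 14.01 g/mol = 1.273 mol
O: 30.547 g ÷ 16.00 g/mol = 1.909 mol
Smallest is N at 1.273 mol; normalising gives C 3.000, H 4.500, N 1.000, O 1.500
Scaling by 2: C 6.00, H 9.00, N 2.00, O 3.00 → C6H9N2O3
Empirical-formula mass = 157.15 g/mol
n = 310 / 157.15 = 1.97 ≈ 2
Molecular formula = (C6H9N2O3)×2 = C12H18N4O6

C12H18N4O6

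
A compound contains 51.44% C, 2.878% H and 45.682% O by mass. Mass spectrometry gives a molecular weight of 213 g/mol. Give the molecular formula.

Assume 100 g: 51.44 g C, 2.878 g H, 45.682 g O.
C: 51.44 g ÷ 12.01 g/mol = 4.283 mol
H: 2.878 g ÷ 1.008 g/mol = 2.855 mol
O: 45.682 g ÷ 16.00 g/mol = 2.855 mol
Smallest is O at 2.855 mol; normalising gives C 1.500, H 1.000, O 1.000
×2: C 3.00, H 2.00, O 2.00 → C3H2O2
Empirical-formula mass = 70.05 g/mol
n = 213 / 70.05 = 3.04 ≈ 3
Molecular formula = (C3H2O2)×3 = C9H6O6

C9H6O6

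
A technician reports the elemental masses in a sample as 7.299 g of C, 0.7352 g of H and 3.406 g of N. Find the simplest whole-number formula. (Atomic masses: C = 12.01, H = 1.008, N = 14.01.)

C5H6N2

n(C) = 7.299/12.01 = 0.6077, n(H) = 0.7352/1.008 = 0.7294, n(N) = 3.406/14.01 = 0.2431
Divide by the smallest (0.2431 mol N): C 2.500, H 3.000, N 1.000
×2: C 5.00, H 6.00, N 2.00 → C5H6N2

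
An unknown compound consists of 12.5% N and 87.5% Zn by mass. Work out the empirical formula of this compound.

Assume 100 g: 12.5 g N, 87.5 g Zn.
N: 12.5 g ÷ 14.01 g/mol = 0.8922 mol
Zn: 87.5 g ÷ 65.38 g/mol = 1.338 mol
Ratios (÷ 0.8922): N 1.000, Zn 1.500
×2: N 2.00, Zn 3.00 → N2Zn3

N2Zn3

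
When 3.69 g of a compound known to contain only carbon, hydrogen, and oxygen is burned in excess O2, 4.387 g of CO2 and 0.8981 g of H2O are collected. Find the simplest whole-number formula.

mol C = 4.387 / 44.01 = 0.09968; mass C = 0.09968 × 12.01 = 1.197 g
mol H = 2 × (0.8981 / 18.02) = 0.09968; mass H = 0.09968 × 1.008 = 0.1005 g
mass O = 3.69 − (1.298) = 2.392 g → mol O = 0.1495
Divide by the smallest (0.09968 mol H): C 1.000, H 1.000, O 1.500
×2: C 2.00, H 2.00, O 3.00 → C2H2O3

C2H2O3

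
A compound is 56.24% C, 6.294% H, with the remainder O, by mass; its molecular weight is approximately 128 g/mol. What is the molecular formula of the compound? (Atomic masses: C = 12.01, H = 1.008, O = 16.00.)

Assume 100 g: 56.24 g C, 6.294 g H, 37.466 g O.
C: 56.24 g ÷ 12.01 g/mol = 4.683 mol
H: 6.294 g ÷ 1.008 g/mol = 6.244 mol
O: 37.466 g ÷ 16.00 g/mol = 2.342 mol
Divide by the smallest (2.342 mol O): C 2.000, H 2.667, O 1.000
×3: C 6.00, H 8.00, O 3.00 → C6H8O3
Empirical-formula mass = 128.12 g/mol
n = 128 / 128.12 = 1.00 ≈ 1
Molecular formula = empirical formula = C6H8O3

C6H8O3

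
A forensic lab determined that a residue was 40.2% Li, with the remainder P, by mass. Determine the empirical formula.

Li3P

Assume 100 g: 40.2 g Li, 59.8 g P.
Li: 40.2 g ÷ 6.94 g/mol = 5.793 mol
P: 59.8 g ÷ 30.97 g/mol = 1.931 mol
Divide by the smallest (1.931 mol P): Li 3.000, P 1.000
≈ 3:1 → Li3P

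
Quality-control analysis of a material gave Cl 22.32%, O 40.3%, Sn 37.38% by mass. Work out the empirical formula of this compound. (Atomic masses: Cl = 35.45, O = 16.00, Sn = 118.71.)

Cl2O8Sn

Assume 100 g: 22.32 g Cl, 40.3 g O, 37.38 g Sn.
Moles — Cl: 22.32 / 35.45 = 0.6296 mol; O: 40.3 / 16.00 = 2.519 mol; Sn: 37.38 / 118.71 = 0.3149 mol
Ratios (÷ 0.3149): Cl 2.000, O 7.999, Sn 1.000
→ Cl2O8Sn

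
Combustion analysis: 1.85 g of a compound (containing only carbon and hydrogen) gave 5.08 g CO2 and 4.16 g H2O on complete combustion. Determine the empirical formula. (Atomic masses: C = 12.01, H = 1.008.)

CH4

mol C = 5.08 / 44.01 = 0.1154; mass C = 0.1154 × 12.01 = 1.386 g
mol H = 2 × (4.16 / 18.02) = 0.4617; mass H = 0.4617 × 1.008 = 0.4654 g
Ratios (÷ 0.1154): C 1.000, H 4.000
Ratio ≈ 1:4, so the empirical formula is CH4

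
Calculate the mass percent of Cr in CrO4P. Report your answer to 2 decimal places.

35.38%

Molar mass = 1(52.00) + 4(16.00) + 1(30.97) = 146.970 g/mol
Mass of Cr per mole = 1 × 52.00 = 52.000 g
% Cr = 52.000 / 146.970 × 100 = 35.38%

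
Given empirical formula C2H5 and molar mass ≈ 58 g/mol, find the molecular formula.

C4H10

Empirical-formula mass = 29.06 g/mol
n = 58 / 29.06 = 2.00 ≈ 2
Molecular formula = (C2H5)2 = C4H10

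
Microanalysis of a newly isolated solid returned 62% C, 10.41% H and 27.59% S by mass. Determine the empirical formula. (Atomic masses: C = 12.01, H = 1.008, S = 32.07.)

Assume 100 g: 62 g C, 10.41 g H, 27.59 g S.
C: 62 g ÷ 12.01 g/mol = 5.162 mol
H: 10.41 g ÷ 1.008 g/mol = 10.33 mol
S: 27.59 g ÷ 32.07 g/mol = 0.8603 mol
Ratios (÷ 0.8603): C 6.001, H 12.004, S 1.000
≈ 6:12:1 → C6H12S

C6H12S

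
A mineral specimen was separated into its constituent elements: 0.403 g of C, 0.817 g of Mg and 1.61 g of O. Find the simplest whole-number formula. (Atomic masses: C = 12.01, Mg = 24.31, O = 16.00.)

n(C) = 0.403/12.01 = 0.03356, n(Mg) = 0.817/24.31 = 0.03361, n(O) = 1.61/16.00 = 0.1006
Divide by the smallest (0.03356 mol C): C 1.000, Mg 1.002, O 2.999
≈ 1:1:3 → CMgO3

CMgO3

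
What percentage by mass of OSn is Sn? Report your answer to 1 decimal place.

Molar mass = 1(16.00) + 1(118.71) = 134.710 g/mol
Mass of Sn per mole = 1 × 118.71 = 118.710 g
% Sn = 118.710 / 134.710 × 100 = 88.1%

88.1%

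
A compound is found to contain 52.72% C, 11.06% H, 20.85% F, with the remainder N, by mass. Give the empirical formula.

C4H10FN

Assume 100 g: 52.72 g C, 11.06 g H, 20.85 g F, 15.37 g N.
n(C) = 52.72/12.01 = 4.39, n(H) = 11.06/1.008 = 10.97, n(F) = 20.85/19.00 = 1.097, n(N) = 15.37/14.01 = 1.097
Divide by the smallest (1.097 mol N): C 4.001, H 10.001, F 1.000, N 1.000
Ratio ≈ 4:10:1:1, so the empirical formula is C4H10FN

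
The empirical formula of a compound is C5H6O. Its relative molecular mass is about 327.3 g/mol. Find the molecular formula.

C20H24O4

Empirical-formula mass = 82.10 g/mol
n = 327.3 / 82.10 = 3.99 ≈ 4
Molecular formula = (C5H6O)4 = C20H24O4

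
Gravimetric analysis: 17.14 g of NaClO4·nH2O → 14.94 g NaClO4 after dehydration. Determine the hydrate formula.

NaClO4·H2O

Mass of water lost = 17.14 − 14.94 = 2.2 g → 2.2 / 18.02 = 0.1221 mol H2O
Molar mass of NaClO4 = 122.44 g/mol → mol NaClO4 = 14.94 / 122.44 = 0.122
n = 0.1221 / 0.122 = 1.00 ≈ 1 → NaClO4·H2O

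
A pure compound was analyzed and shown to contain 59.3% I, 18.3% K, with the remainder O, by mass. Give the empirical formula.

IKO3

Assume 100 g: 59.3 g I, 18.3 g K, 22.4 g O.
Moles — I: 59.3 / 126.90 = 0.4673 mol; K: 18.3 / 39.10 = 0.468 mol; O: 22.4 / 16.00 = 1.4 mol
Smallest is I at 0.4673 mol; normalising gives I 1.000, K 1.002, O 2.996
Ratio ≈ 1:1:3, so the empirical formula is IKO3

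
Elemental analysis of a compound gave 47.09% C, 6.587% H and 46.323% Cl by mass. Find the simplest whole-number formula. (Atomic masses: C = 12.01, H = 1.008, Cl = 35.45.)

Assume 100 g: 47.09 g C, 6.587 g H, 46.323 g Cl.
Moles — C: 47.09 / 12.01 = 3.921 mol; H: 6.587 / 1.008 = 6.535 mol; Cl: 46.323 / 35.45 = 1.307 mol
Divide by the smallest (1.307 mol Cl): C 3.001, H 5.001, Cl 1.000
→ C3H5Cl

C3H5Cl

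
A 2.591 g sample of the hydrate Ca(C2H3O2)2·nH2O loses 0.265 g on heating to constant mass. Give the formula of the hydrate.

Mass of anhydrous Ca(C2H3O2)2 = 2.591 − 0.265 = 2.326 g
mol H2O = 0.265 / 18.02 = 0.01471
Molar mass of Ca(C2H3O2)2 = 158.17 g/mol → mol Ca(C2H3O2)2 = 2.326 / 158.17 = 0.01471
n = 0.01471 / 0.01471 = 1.00 ≈ 1 → Ca(C2H3O2)2·H2O

Ca(C2H3O2)2·H2O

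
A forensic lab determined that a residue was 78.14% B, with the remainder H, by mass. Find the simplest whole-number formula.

BH3

Assume 100 g: 78.14 g B, 21.86 g H.
B: 78.14 g ÷ 10.81 g/mol = 7.228 mol
H: 21.86 g ÷ 1.008 g/mol = 21.69 mol
Divide by the smallest (7.228 mol B): B 1.000, H 3.000
Ratio ≈ 1:3, so the empirical formula is BH3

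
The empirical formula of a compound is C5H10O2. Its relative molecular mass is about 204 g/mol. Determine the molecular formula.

Empirical-formula mass = 102.13 g/mol
n = 204 / 102.13 = 2.00 ≈ 2
Molecular formula = (C5H10O2)2 = C10H20O4

C10H20O4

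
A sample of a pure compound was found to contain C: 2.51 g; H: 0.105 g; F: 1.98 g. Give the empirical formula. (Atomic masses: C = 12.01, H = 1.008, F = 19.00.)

C: 2.51 g ÷ 12.01 g/mol = 0.209 mol
H: 0.105 g ÷ 1.008 g/mol = 0.1042 mol
F: 1.98 g ÷ 19.00 g/mol = 0.1042 mol
Divide by the smallest (0.1042 mol H): C 2.006, H 1.000, F 1.000
≈ 2:1:1 → C2HF

C2HF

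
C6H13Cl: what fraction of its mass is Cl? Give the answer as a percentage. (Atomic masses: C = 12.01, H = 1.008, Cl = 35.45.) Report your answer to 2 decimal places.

29.39%

Molar mass = 6(12.01) + 13(1.008) + 1(35.45) = 120.614 g/mol
Mass of Cl per mole = 1 × 35.45 = 35.450 g
% Cl = 35.450 / 120.614 × 100 = 29.39%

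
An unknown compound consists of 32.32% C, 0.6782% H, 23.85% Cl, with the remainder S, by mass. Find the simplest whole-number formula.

C4HClS2

Assume 100 g: 32.32 g C, 0.6782 g H, 23.85 g Cl, 43.152 g S.
Moles — C: 32.32 / 12.01 = 2.691 mol; H: 0.6782 / 1.008 = 0.6728 mol; Cl: 23.85 / 35.45 = 0.6728 mol; S: 43.152 / 32.07 = 1.346 mol
Ratios (÷ 0.6728): C 4.000, H 1.000, Cl 1.000, S 2.000
→ C4HClS2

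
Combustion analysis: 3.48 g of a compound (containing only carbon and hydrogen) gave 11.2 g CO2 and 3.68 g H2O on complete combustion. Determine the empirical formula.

mol C = 11.2 / 44.01 = 0.2545; mass C = 0.2545 × 12.01 = 3.056 g
mol H = 2 × (3.68 / 18.02) = 0.4084; mass H = 0.4084 × 1.008 = 0.4117 g
Smallest is C at 0.2545 mol; normalising gives C 1.000, H 1.605
Scaling by 5: C 5.00, H 8.02 → C5H8

C5H8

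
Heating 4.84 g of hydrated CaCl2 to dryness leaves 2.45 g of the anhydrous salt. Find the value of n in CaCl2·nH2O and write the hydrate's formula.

CaCl2·6H2O

Mass of water lost = 4.84 − 2.45 = 2.39 g → 2.39 / 18.02 = 0.1326 mol H2O
Molar mass of CaCl2 = 110.98 g/mol → mol CaCl2 = 2.45 / 110.98 = 0.02208
n = 0.1326 / 0.02208 = 6.01 ≈ 6 → CaCl2·6H2O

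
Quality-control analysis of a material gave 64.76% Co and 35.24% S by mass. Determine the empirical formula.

CoS

Assume 100 g: 64.76 g Co, 35.24 g S.
Moles — Co: 64.76 / 58.93 = 1.099 mol; S: 35.24 / 32.07 = 1.099 mol
Divide by the smallest (1.099 mol S): Co 1.000, S 1.000
≈ 1:1 → CoS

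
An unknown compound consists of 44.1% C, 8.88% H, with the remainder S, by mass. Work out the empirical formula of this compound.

Assume 100 g: 44.1 g C, 8.88 g H, 47.02 g S.
Moles — C: 44.1 / 12.01 = 3.672 mol; H: 8.88 / 1.008 = 8.81 mol; S: 47.02 / 32.07 = 1.466 mol
Smallest is S at 1.466 mol; normalising gives C 2.504, H 6.009, S 1.000
Scaling by 2: C 5.01, H 12.02, S 2.00 → C5H12S2

C5H12S2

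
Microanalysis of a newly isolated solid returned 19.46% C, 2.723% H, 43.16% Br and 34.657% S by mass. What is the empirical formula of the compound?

C3H5BrS2

Assume 100 g: 19.46 g C, 2.723 g H, 43.16 g Br, 34.657 g S.
n(C) = 19.46/12.01 = 1.62, n(H) = 2.723/1.008 = 2.701, n(Br) = 43.16/79.90 = 0.5402, n(S) = 34.657/32.07 = 1.081
Ratios (÷ 0.5402): C 3.000, H 5.001, Br 1.000, S 2.001
→ C3H5BrS2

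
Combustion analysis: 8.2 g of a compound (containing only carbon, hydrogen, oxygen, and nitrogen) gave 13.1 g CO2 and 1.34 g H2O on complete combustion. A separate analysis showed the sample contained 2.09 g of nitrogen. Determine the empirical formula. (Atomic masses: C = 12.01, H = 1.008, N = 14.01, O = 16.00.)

C2HNO

mol C = 13.1 / 44.01 = 0.2977; mass C = 0.2977 × 12.01 = 3.575 g
mol H = 2 × (1.34 / 18.02) = 0.1487; mass H = 0.1487 × 1.008 = 0.1499 g
mol N = 2.09 / 14.01 = 0.1492
mass O = 8.2 − (5.815) = 2.385 g → mol O = 0.1491
Divide by the smallest (0.1487 mol H): C 2.001, H 1.000, N 1.003, O 1.002
≈ 2:1:1:1 → C2HNO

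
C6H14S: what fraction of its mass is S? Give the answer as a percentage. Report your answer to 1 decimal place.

27.1%

Molar mass = 6(12.01) + 14(1.008) + 1(32.07) = 118.242 g/mol
Mass of S per mole = 1 × 32.07 = 32.070 g
% S = 32.070 / 118.242 × 100 = 27.1%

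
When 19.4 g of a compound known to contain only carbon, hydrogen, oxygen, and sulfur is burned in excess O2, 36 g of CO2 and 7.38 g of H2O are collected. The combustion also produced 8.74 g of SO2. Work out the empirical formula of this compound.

C6H6O2S

mol C = 36 / 44.01 = 0.8180; mass C = 0.8180 × 12.01 = 9.824 g
mol H = 2 × (7.38 / 18.02) = 0.8191; mass H = 0.8191 × 1.008 = 0.8256 g
mol S = 8.74 / 64.07 = 0.1364; mass S = 4.375 g
mass O = 19.4 − (15.02) = 4.375 g → mol O = 0.2735
Divide by the smallest (0.1364 mol S): C 5.996, H 6.004, O 2.005, S 1.000
→ C6H6O2S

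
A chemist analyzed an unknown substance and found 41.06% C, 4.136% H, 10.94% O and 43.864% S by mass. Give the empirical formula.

C5H6OS2

Assume 100 g: 41.06 g C, 4.136 g H, 10.94 g O, 43.864 g S.
Moles — C: 41.06 / 12.01 = 3.419 mol; H: 4.136 / 1.008 = 4.103 mol; O: 10.94 / 16.00 = 0.6837 mol; S: 43.864 / 32.07 = 1.368 mol
Smallest is O at 0.6837 mol; normalising gives C 5.000, H 6.001, O 1.000, S 2.000
Ratio ≈ 5:6:1:2, so the empirical formula is C5H6OS2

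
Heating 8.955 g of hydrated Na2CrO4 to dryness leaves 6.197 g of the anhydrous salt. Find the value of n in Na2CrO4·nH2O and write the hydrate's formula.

Na2CrO4·4H2O

Mass of water lost = 8.955 − 6.197 = 2.758 g → 2.758 / 18.02 = 0.1531 mol H2O
Molar mass of Na2CrO4 = 161.98 g/mol → mol Na2CrO4 = 6.197 / 161.98 = 0.03826
n = 0.1531 / 0.03826 = 4.00 ≈ 4 → Na2CrO4·4H2O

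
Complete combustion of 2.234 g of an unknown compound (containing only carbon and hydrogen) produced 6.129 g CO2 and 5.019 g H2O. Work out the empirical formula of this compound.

mol C = 6.129 / 44.01 = 0.1393; mass C = 0.1393 × 12.01 = 1.673 g
mol H = 2 × (5.019 / 18.02) = 0.5570; mass H = 0.5570 × 1.008 = 0.5615 g
Ratios (÷ 0.1393): C 1.000, H 4.000
→ CH4

CH4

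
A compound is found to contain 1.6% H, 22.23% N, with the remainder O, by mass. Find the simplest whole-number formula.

HNO3

Assume 100 g: 1.6 g H, 22.23 g N, 76.17 g O.
H: 1.6 g ÷ 1.008 g/mol = 1.587 mol
N: 22.23 g ÷ 14.01 g/mol = 1.587 mol
O: 76.17 g ÷ 16.00 g/mol = 4.761 mol
Smallest is N at 1.587 mol; normalising gives H 1.000, N 1.000, O 3.000
≈ 1:1:3 → HNO3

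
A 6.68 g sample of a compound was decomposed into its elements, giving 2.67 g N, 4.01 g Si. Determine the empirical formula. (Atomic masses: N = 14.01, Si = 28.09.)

Moles — N: 2.67 / 14.01 = 0.1906 mol; Si: 4.01 / 28.09 = 0.1428 mol
Smallest is Si at 0.1428 mol; normalising gives N 1.335, Si 1.000
×3: N 4.00, Si 3.00 → N4Si3

N4Si3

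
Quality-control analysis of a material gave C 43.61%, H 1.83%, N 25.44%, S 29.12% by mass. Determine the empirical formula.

Assume 100 g: 43.61 g C, 1.83 g H, 25.44 g N, 29.12 g S.
C: 43.61 g ÷ 12.01 g/mol = 3.631 mol
H: 1.83 g ÷ 1.008 g/mol = 1.815 mol
N: 25.44 g ÷ 14.01 g/mol = 1.816 mol
S: 29.12 g ÷ 32.07 g/mol = 0.908 mol
Smallest is S at 0.908 mol; normalising gives C 3.999, H 1.999, N 2.000, S 1.000
≈ 4:2:2:1 → C4H2N2S

C4H2N2S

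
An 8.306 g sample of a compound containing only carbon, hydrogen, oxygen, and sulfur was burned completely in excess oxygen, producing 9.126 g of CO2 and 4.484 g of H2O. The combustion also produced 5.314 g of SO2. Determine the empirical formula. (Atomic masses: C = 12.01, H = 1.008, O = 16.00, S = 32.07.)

C5H12O4S2

mol C = 9.126 / 44.01 = 0.2074; mass C = 0.2074 × 12.01 = 2.490 g
mol H = 2 × (4.484 / 18.02) = 0.4977; mass H = 0.4977 × 1.008 = 0.5017 g
mol S = 5.314 / 64.07 = 0.08294; mass S = 2.660 g
mass O = 8.306 − (5.652) = 2.654 g → mol O = 0.1659
Divide by the smallest (0.08294 mol S): C 2.500, H 6.000, O 2.000, S 1.000
Multiply by 2: C 5.00, H 12.00, O 4.00, S 2.00 → C5H12O4S2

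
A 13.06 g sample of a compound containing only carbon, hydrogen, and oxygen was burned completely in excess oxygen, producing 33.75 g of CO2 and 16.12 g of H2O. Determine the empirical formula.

mol C = 33.75 / 44.01 = 0.7669; mass C = 0.7669 × 12.01 = 9.210 g
mol H = 2 × (16.12 / 18.02) = 1.789; mass H = 1.789 × 1.008 = 1.803 g
mass O = 13.06 − (11.01) = 2.046 g → mol O = 0.1279
Ratios (÷ 0.1279): C 5.996, H 13.988, O 1.000
→ C6H14O

C6H14O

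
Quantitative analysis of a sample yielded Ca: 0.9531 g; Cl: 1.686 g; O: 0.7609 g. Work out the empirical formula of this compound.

Ca: 0.9531 g ÷ 40.08 g/mol = 0.02378 mol
Cl: 1.686 g ÷ 35.45 g/mol = 0.04756 mol
O: 0.7609 g ÷ 16.00 g/mol = 0.04756 mol
Divide by the smallest (0.02378 mol Ca): Ca 1.000, Cl 2.000, O 2.000
Ratio ≈ 1:2:2, so the empirical formula is CaCl2O2

CaCl2O2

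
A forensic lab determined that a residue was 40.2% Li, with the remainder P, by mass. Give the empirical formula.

Assume 100 g: 40.2 g Li, 59.8 g P.
Li: 40.2 g ÷ 6.94 g/mol = 5.793 mol
P: 59.8 g ÷ 30.97 g/mol = 1.931 mol
Divide by the smallest (1.931 mol P): Li 3.000, P 1.000
Ratio ≈ 3:1, so the empirical formula is Li3P

Li3P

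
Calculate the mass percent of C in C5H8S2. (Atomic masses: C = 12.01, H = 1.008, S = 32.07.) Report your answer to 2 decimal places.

45.41%

Molar mass = 5(12.01) + 8(1.008) + 2(32.07) = 132.254 g/mol
Mass of C per mole = 5 × 12.01 = 60.050 g
% C = 60.050 / 132.254 × 100 = 45.41%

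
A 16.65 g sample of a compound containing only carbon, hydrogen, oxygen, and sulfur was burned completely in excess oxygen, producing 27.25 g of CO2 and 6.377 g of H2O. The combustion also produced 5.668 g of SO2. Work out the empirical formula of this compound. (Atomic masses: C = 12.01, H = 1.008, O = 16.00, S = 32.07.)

C7H8O4S

mol C = 27.25 / 44.01 = 0.6192; mass C = 0.6192 × 12.01 = 7.436 g
mol H = 2 × (6.377 / 18.02) = 0.7078; mass H = 0.7078 × 1.008 = 0.7134 g
mol S = 5.668 / 64.07 = 0.08847; mass S = 2.837 g
mass O = 16.65 − (10.99) = 5.663 g → mol O = 0.3539
Smallest is S at 0.08847 mol; normalising gives C 6.999, H 8.000, O 4.001, S 1.000
→ C7H8O4S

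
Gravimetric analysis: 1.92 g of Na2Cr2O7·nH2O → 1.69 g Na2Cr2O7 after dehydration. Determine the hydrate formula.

Mass of water lost = 1.92 − 1.69 = 0.23 g → 0.23 / 18.02 = 0.01276 mol H2O
Molar mass of Na2Cr2O7 = 261.98 g/mol → mol Na2Cr2O7 = 1.69 / 261.98 = 0.006451
n = 0.01276 / 0.006451 = 1.98 ≈ 2 → Na2Cr2O7·2H2O

Na2Cr2O7·2H2O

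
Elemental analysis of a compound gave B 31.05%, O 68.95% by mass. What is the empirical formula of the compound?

Assume 100 g: 31.05 g B, 68.95 g O.
n(B) = 31.05/10.81 = 2.872, n(O) = 68.95/16.00 = 4.309
Ratios (÷ 2.872): B 1.000, O 1.500
Scaling by 2: B 2.00, O 3.00 → B2O3

B2O3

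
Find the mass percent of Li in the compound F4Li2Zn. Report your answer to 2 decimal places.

Molar mass = 4(19.00) + 2(6.94) + 1(65.38) = 155.260 g/mol
Mass of Li per mole = 2 × 6.94 = 13.880 g
% Li = 13.880 / 155.260 × 100 = 8.94%

8.94%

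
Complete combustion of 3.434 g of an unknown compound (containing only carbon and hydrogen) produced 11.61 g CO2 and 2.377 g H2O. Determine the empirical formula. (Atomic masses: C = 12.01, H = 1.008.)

mol C = 11.61 / 44.01 = 0.2638; mass C = 0.2638 × 12.01 = 3.168 g
mol H = 2 × (2.377 / 18.02) = 0.2638; mass H = 0.2638 × 1.008 = 0.2659 g
Divide by the smallest (0.2638 mol C): C 1.000, H 1.000
Ratio ≈ 1:1, so the empirical formula is CH

CH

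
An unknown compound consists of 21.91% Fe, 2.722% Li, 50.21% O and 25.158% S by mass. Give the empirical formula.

Assume 100 g: 21.91 g Fe, 2.722 g Li, 50.21 g O, 25.158 g S.
n(Fe) = 21.91/55.85 = 0.3923, n(Li) = 2.722/6.94 = 0.3922, n(O) = 50.21/16.00 = 3.138, n(S) = 25.158/32.07 = 0.7845
Smallest is Li at 0.3922 mol; normalising gives Fe 1.000, Li 1.000, O 8.001, S 2.000
Ratio ≈ 1:1:8:2, so the empirical formula is FeLiO8S2

FeLiO8S2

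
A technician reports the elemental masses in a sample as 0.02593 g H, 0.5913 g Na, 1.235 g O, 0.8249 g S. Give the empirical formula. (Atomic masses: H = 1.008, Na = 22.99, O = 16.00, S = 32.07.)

HNaO3S

Moles — H: 0.02593 / 1.008 = 0.02572 mol; Na: 0.5913 / 22.99 = 0.02572 mol; O: 1.235 / 16.00 = 0.07719 mol; S: 0.8249 / 32.07 = 0.02572 mol
Ratios (÷ 0.02572): H 1.000, Na 1.000, O 3.001, S 1.000
≈ 1:1:3:1 → HNaO3S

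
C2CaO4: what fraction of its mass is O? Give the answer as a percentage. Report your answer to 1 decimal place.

Molar mass = 2(12.01) + 1(40.08) + 4(16.00) = 128.100 g/mol
Mass of O per mole = 4 × 16.00 = 64.000 g
% O = 64.000 / 128.100 × 100 = 50.0%

50.0%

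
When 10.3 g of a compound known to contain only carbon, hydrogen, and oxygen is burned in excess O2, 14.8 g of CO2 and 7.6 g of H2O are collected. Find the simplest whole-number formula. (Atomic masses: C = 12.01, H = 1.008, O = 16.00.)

mol C = 14.8 / 44.01 = 0.3363; mass C = 0.3363 × 12.01 = 4.039 g
mol H = 2 × (7.6 / 18.02) = 0.8435; mass H = 0.8435 × 1.008 = 0.8503 g
mass O = 10.3 − (4.889) = 5.411 g → mol O = 0.3382
Divide by the smallest (0.3363 mol C): C 1.000, H 2.508, O 1.006
×2: C 2.00, H 5.02, O 2.01 → C2H5O2

C2H5O2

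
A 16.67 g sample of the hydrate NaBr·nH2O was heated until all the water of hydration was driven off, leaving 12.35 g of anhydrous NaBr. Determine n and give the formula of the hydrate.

NaBr·2H2O

Mass of water lost = 16.67 − 12.35 = 4.32 g → 4.32 / 18.02 = 0.2397 mol H2O
Molar mass of NaBr = 102.89 g/mol → mol NaBr = 12.35 / 102.89 = 0.12
n = 0.2397 / 0.12 = 2.00 ≈ 2 → NaBr·2H2O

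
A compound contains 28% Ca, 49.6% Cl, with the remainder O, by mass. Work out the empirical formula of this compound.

Assume 100 g: 28 g Ca, 49.6 g Cl, 22.4 g O.
Ca: 28 g ÷ 40.08 g/mol = 0.6986 mol
Cl: 49.6 g ÷ 35.45 g/mol = 1.399 mol
O: 22.4 g ÷ 16.00 g/mol = 1.4 mol
Divide by the smallest (0.6986 mol Ca): Ca 1.000, Cl 2.003, O 2.004
→ CaCl2O2

CaCl2O2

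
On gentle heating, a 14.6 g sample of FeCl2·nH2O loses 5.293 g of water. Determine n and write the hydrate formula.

FeCl2·4H2O

Mass of anhydrous FeCl2 = 14.6 − 5.293 = 9.307 g
mol H2O = 5.293 / 18.02 = 0.2937
Molar mass of FeCl2 = 126.75 g/mol → mol FeCl2 = 9.307 / 126.75 = 0.07343
n = 0.2937 / 0.07343 = 4.00 ≈ 4 → FeCl2·4H2O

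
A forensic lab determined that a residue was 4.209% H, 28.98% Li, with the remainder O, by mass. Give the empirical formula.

Assume 100 g: 4.209 g H, 28.98 g Li, 66.811 g O.
H: 4.209 g ÷ 1.008 g/mol = 4.176 mol
Li: 28.98 g ÷ 6.94 g/mol = 4.176 mol
O: 66.811 g ÷ 16.00 g/mol = 4.176 mol
Divide by the smallest (4.176 mol H): H 1.000, Li 1.000, O 1.000
→ HLiO

HLiO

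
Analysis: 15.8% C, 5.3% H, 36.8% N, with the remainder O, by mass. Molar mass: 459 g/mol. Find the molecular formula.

C6H24N12O12

Assume 100 g: 15.8 g C, 5.3 g H, 36.8 g N, 42.1 g O.
Moles — C: 15.8 / 12.01 = 1.316 mol; H: 5.3 / 1.008 = 5.258 mol; N: 36.8 / 14.01 = 2.627 mol; O: 42.1 / 16.00 = 2.631 mol
Ratios (÷ 1.316): C 1.000, H 3.997, N 1.997, O 2.000
≈ 1:4:2:2 → CH4N2O2
Empirical-formula mass = 76.06 g/mol
n = 459 / 76.06 = 6.03 ≈ 6
Molecular formula = (CH4N2O2)×6 = C6H24N12O12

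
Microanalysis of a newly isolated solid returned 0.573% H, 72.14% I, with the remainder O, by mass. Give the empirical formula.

HIO3

Assume 100 g: 0.573 g H, 72.14 g I, 27.287 g O.
H: 0.573 g ÷ 1.008 g/mol = 0.5685 mol
I: 72.14 g ÷ 126.90 g/mol = 0.5685 mol
O: 27.287 g ÷ 16.00 g/mol = 1.705 mol
Divide by the smallest (0.5685 mol H): H 1.000, I 1.000, O 3.000
≈ 1:1:3 → HIO3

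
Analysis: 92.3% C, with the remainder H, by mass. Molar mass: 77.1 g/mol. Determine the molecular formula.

C6H6

Assume 100 g: 92.3 g C, 7.7 g H.
n(C) = 92.3/12.01 = 7.685, n(H) = 7.7/1.008 = 7.639
Divide by the smallest (7.639 mol H): C 1.006, H 1.000
Ratio ≈ 1:1, so the empirical formula is CH
Empirical-formula mass = 13.02 g/mol
n = 77.1 / 13.02 = 5.92 ≈ 6
Molecular formula = (CH)×6 = C6H6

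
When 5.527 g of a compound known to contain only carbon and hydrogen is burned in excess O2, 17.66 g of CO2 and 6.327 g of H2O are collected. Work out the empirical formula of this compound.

mol C = 17.66 / 44.01 = 0.4013; mass C = 0.4013 × 12.01 = 4.819 g
mol H = 2 × (6.327 / 18.02) = 0.7022; mass H = 0.7022 × 1.008 = 0.7078 g
Ratios (÷ 0.4013): C 1.000, H 1.750
Scaling by 4: C 4.00, H 7.00 → C4H7

C4H7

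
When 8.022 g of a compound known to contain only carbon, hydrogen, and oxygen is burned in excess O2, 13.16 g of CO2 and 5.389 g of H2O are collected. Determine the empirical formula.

mol C = 13.16 / 44.01 = 0.2990; mass C = 0.2990 × 12.01 = 3.591 g
mol H = 2 × (5.389 / 18.02) = 0.5981; mass H = 0.5981 × 1.008 = 0.6029 g
mass O = 8.022 − (4.194) = 3.828 g → mol O = 0.2392
Smallest is O at 0.2392 mol; normalising gives C 1.250, H 2.500, O 1.000
Scaling by 4: C 5.00, H 10.00, O 4.00 → C5H10O4

C5H10O4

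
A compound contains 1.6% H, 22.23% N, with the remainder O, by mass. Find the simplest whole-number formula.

HNO3

Assume 100 g: 1.6 g H, 22.23 g N, 76.17 g O.
n(H) = 1.6/1.008 = 1.587, n(N) = 22.23/14.01 = 1.587, n(O) = 76.17/16.00 = 4.761
Smallest is N at 1.587 mol; normalising gives H 1.000, N 1.000, O 3.000
→ HNO3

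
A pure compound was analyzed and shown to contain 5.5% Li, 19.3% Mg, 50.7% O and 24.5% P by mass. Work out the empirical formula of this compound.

Assume 100 g: 5.5 g Li, 19.3 g Mg, 50.7 g O, 24.5 g P.
Moles — Li: 5.5 / 6.94 = 0.7925 mol; Mg: 19.3 / 24.31 = 0.7939 mol; O: 50.7 / 16.00 = 3.169 mol; P: 24.5 / 30.97 = 0.7911 mol
Divide by the smallest (0.7911 mol P): Li 1.002, Mg 1.004, O 4.006, P 1.000
Ratio ≈ 1:1:4:1, so the empirical formula is LiMgO4P

LiMgO4P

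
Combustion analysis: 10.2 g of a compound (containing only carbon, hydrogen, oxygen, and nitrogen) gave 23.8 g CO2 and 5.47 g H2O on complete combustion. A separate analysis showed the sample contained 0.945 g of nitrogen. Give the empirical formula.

mol C = 23.8 / 44.01 = 0.5408; mass C = 0.5408 × 12.01 = 6.495 g
mol H = 2 × (5.47 / 18.02) = 0.6071; mass H = 0.6071 × 1.008 = 0.6120 g
mol N = 0.945 / 14.01 = 0.06745
mass O = 10.2 − (8.052) = 2.148 g → mol O = 0.1343
Divide by the smallest (0.06745 mol N): C 8.017, H 9.001, N 1.000, O 1.990
≈ 8:9:1:2 → C8H9NO2

C8H9NO2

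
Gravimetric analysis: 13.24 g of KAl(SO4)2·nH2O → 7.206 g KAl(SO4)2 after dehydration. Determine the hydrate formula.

Mass of water lost = 13.24 − 7.206 = 6.034 g → 6.034 / 18.02 = 0.3349 mol H2O
Molar mass of KAl(SO4)2 = 258.22 g/mol → mol KAl(SO4)2 = 7.206 / 258.22 = 0.02791
n = 0.3349 / 0.02791 = 12.00 ≈ 12 → KAl(SO4)2·12H2O

KAl(SO4)2·12H2O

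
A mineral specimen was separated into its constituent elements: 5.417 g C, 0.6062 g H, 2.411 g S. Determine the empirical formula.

C: 5.417 g ÷ 12.01 g/mol = 0.451 mol
H: 0.6062 g ÷ 1.008 g/mol = 0.6014 mol
S: 2.411 g ÷ 32.07 g/mol = 0.07518 mol
Smallest is S at 0.07518 mol; normalising gives C 6.000, H 7.999, S 1.000
≈ 6:8:1 → C6H8S

C6H8S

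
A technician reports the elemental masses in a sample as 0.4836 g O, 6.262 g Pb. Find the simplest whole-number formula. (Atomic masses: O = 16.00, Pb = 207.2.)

OPb

O: 0.4836 g ÷ 16.00 g/mol = 0.03022 mol
Pb: 6.262 g ÷ 207.2 g/mol = 0.03022 mol
Divide by the smallest (0.03022 mol Pb): O 1.000, Pb 1.000
→ OPb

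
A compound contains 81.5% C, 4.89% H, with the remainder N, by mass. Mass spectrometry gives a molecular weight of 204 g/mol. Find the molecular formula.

Assume 100 g: 81.5 g C, 4.89 g H, 13.61 g N.
n(C) = 81.5/12.01 = 6.786, n(H) = 4.89/1.008 = 4.851, n(N) = 13.61/14.01 = 0.9714
Ratios (÷ 0.9714): C 6.985, H 4.994, N 1.000
→ C7H5N
Empirical-formula mass = 103.12 g/mol
n = 204 / 103.12 = 1.98 ≈ 2
Molecular formula = (C7H5N)×2 = C14H10N2

C14H10N2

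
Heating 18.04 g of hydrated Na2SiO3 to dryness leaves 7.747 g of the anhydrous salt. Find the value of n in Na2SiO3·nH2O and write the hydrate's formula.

Mass of water lost = 18.04 − 7.747 = 10.29 g → 10.29 / 18.02 = 0.5712 mol H2O
Molar mass of Na2SiO3 = 122.07 g/mol → mol Na2SiO3 = 7.747 / 122.07 = 0.06346
n = 0.5712 / 0.06346 = 9.00 ≈ 9 → Na2SiO3·9H2O

Na2SiO3·9H2O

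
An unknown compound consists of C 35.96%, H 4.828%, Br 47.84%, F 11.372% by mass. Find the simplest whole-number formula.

Assume 100 g: 35.96 g C, 4.828 g H, 47.84 g Br, 11.372 g F.
Moles — C: 35.96 / 12.01 = 2.994 mol; H: 4.828 / 1.008 = 4.79 mol; Br: 47.84 / 79.90 = 0.5987 mol; F: 11.372 / 19.00 = 0.5985 mol
Ratios (÷ 0.5985): C 5.003, H 8.002, Br 1.000, F 1.000
→ C5H8BrF

C5H8BrF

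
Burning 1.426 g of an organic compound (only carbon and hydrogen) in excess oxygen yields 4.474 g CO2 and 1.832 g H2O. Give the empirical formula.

mol C = 4.474 / 44.01 = 0.1017; mass C = 0.1017 × 12.01 = 1.221 g
mol H = 2 × (1.832 / 18.02) = 0.2033; mass H = 0.2033 × 1.008 = 0.2050 g
Smallest is C at 0.1017 mol; normalising gives C 1.000, H 2.000
Ratio ≈ 1:2, so the empirical formula is CH2

CH2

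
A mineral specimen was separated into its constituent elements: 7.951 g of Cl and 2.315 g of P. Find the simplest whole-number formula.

Moles — Cl: 7.951 / 35.45 = 0.2243 mol; P: 2.315 / 30.97 = 0.07475 mol
Smallest is P at 0.07475 mol; normalising gives Cl 3.001, P 1.000
Ratio ≈ 3:1, so the empirical formula is Cl3P

Cl3P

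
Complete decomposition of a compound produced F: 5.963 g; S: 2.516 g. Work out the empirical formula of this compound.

F: 5.963 g ÷ 19.00 g/mol = 0.3138 mol
S: 2.516 g ÷ 32.07 g/mol = 0.07845 mol
Ratios (÷ 0.07845): F 4.000, S 1.000
≈ 4:1 → F4S

F4S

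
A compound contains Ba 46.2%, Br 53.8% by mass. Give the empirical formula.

Assume 100 g: 46.2 g Ba, 53.8 g Br.
Moles — Ba: 46.2 / 137.33 = 0.3364 mol; Br: 53.8 / 79.90 = 0.6733 mol
Divide by the smallest (0.3364 mol Ba): Ba 1.000, Br 2.002
Ratio ≈ 1:2, so the empirical formula is BaBr2

BaBr2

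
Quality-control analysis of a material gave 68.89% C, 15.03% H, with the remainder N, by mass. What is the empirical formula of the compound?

C5H13N

Assume 100 g: 68.89 g C, 15.03 g H, 16.08 g N.
C: 68.89 g ÷ 12.01 g/mol = 5.736 mol
H: 15.03 g ÷ 1.008 g/mol = 14.91 mol
N: 16.08 g ÷ 14.01 g/mol = 1.148 mol
Ratios (÷ 1.148): C 4.998, H 12.991, N 1.000
Ratio ≈ 5:13:1, so the empirical formula is C5H13N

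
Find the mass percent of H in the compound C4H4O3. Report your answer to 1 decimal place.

4.0%

Molar mass = 4(12.01) + 4(1.008) + 3(16.00) = 100.072 g/mol
Mass of H per mole = 4 × 1.008 = 4.032 g
% H = 4.032 / 100.072 × 100 = 4.0%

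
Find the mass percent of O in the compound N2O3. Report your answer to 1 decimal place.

Molar mass = 2(14.01) + 3(16.00) = 76.020 g/mol
Mass of O per mole = 3 × 16.00 = 48.000 g
% O = 48.000 / 76.020 × 100 = 63.1%

63.1%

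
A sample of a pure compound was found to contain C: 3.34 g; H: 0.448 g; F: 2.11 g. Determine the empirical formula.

C5H8F2

Moles — C: 3.34 / 12.01 = 0.2781 mol; H: 0.448 / 1.008 = 0.4444 mol; F: 2.11 / 19.00 = 0.1111 mol
Smallest is F at 0.1111 mol; normalising gives C 2.504, H 4.002, F 1.000
Scaling by 2: C 5.01, H 8.00, F 2.00 → C5H8F2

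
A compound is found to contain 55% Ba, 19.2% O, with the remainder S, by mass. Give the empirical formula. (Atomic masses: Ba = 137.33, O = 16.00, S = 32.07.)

BaO3S2

Assume 100 g: 55 g Ba, 19.2 g O, 25.8 g S.
n(Ba) = 55/137.33 = 0.4005, n(O) = 19.2/16.00 = 1.2, n(S) = 25.8/32.07 = 0.8045
Divide by the smallest (0.4005 mol Ba): Ba 1.000, O 2.996, S 2.009
→ BaO3S2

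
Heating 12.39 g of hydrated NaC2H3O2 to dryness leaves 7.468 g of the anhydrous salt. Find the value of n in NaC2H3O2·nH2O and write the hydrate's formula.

NaC2H3O2·3H2O

Mass of water lost = 12.39 − 7.468 = 4.922 g → 4.922 / 18.02 = 0.2731 mol H2O
Molar mass of NaC2H3O2 = 82.03 g/mol → mol NaC2H3O2 = 7.468 / 82.03 = 0.09104
n = 0.2731 / 0.09104 = 3.00 ≈ 3 → NaC2H3O2·3H2O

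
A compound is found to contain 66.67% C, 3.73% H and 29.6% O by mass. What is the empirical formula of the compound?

Assume 100 g: 66.67 g C, 3.73 g H, 29.6 g O.
C: 66.67 g ÷ 12.01 g/mol = 5.551 mol
H: 3.73 g ÷ 1.008 g/mol = 3.7 mol
O: 29.6 g ÷ 16.00 g/mol = 1.85 mol
Smallest is O at 1.85 mol; normalising gives C 3.001, H 2.000, O 1.000
Ratio ≈ 3:2:1, so the empirical formula is C3H2O

C3H2O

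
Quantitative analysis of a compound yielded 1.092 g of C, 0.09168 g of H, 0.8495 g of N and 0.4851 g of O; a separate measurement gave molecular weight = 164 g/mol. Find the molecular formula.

C6H6N4O2

Moles — C: 1.092 / 12.01 = 0.09092 mol; H: 0.09168 / 1.008 = 0.09095 mol; N: 0.8495 / 14.01 = 0.06064 mol; O: 0.4851 / 16.00 = 0.03032 mol
Ratios (÷ 0.03032): C 2.999, H 3.000, N 2.000, O 1.000
≈ 3:3:2:1 → C3H3N2O
Empirical-formula mass = 83.07 g/mol
n = 164 / 83.07 = 1.97 ≈ 2
Molecular formula = (C3H3N2O)×2 = C6H6N4O2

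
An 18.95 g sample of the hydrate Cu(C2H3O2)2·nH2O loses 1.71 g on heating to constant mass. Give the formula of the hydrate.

Mass of anhydrous Cu(C2H3O2)2 = 18.95 − 1.71 = 17.24 g
mol H2O = 1.71 / 18.02 = 0.09489
Molar mass of Cu(C2H3O2)2 = 181.64 g/mol → mol Cu(C2H3O2)2 = 17.24 / 181.64 = 0.09491
n = 0.09489 / 0.09491 = 1.00 ≈ 1 → Cu(C2H3O2)2·H2O

Cu(C2H3O2)2·H2O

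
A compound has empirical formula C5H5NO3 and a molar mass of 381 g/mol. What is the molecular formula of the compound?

C15H15N3O9

Empirical-formula mass = 127.10 g/mol
n = 381 / 127.10 = 3.00 ≈ 3
Molecular formula = (C5H5NO3)3 = C15H15N3O9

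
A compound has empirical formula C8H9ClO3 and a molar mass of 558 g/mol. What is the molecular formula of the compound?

C24H27Cl3O9

Empirical-formula mass = 188.60 g/mol
n = 558 / 188.60 = 2.96 ≈ 3
Molecular formula = (C8H9ClO3)3 = C24H27Cl3O9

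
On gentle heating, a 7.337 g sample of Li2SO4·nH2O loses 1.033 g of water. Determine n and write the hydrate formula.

Mass of anhydrous Li2SO4 = 7.337 − 1.033 = 6.304 g
mol H2O = 1.033 / 18.02 = 0.05733
Molar mass of Li2SO4 = 109.95 g/mol → mol Li2SO4 = 6.304 / 109.95 = 0.05734
n = 0.05733 / 0.05734 = 1.00 ≈ 1 → Li2SO4·H2O

Li2SO4·H2O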